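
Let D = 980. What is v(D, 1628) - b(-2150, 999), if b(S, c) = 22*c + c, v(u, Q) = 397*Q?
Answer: 623339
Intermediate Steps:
b(S, c) = 23*c
v(D, 1628) - b(-2150, 999) = 397*1628 - 23*999 = 646316 - 1*22977 = 646316 - 22977 = 623339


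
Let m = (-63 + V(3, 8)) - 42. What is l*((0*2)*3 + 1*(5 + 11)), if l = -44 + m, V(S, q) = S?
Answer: -2336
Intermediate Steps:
m = -102 (m = (-63 + 3) - 42 = -60 - 42 = -102)
l = -146 (l = -44 - 102 = -146)
l*((0*2)*3 + 1*(5 + 11)) = -146*((0*2)*3 + 1*(5 + 11)) = -146*(0*3 + 1*16) = -146*(0 + 16) = -146*16 = -2336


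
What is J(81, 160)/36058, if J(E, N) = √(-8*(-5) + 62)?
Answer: √102/36058 ≈ 0.00028009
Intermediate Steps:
J(E, N) = √102 (J(E, N) = √(40 + 62) = √102)
J(81, 160)/36058 = √102/36058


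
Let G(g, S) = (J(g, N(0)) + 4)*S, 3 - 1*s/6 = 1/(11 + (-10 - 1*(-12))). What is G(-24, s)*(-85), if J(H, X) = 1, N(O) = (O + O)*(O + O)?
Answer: -96900/13 ≈ -7453.8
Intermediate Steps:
N(O) = 4*O² (N(O) = (2*O)*(2*O) = 4*O²)
s = 228/13 (s = 18 - 6/(11 + (-10 - 1*(-12))) = 18 - 6/(11 + (-10 + 12)) = 18 - 6/(11 + 2) = 18 - 6/13 = 228/13 ≈ 17.538)
G(g, S) = 5*S (G(g, S) = (1 + 4)*S = 5*S)
G(-24, s)*(-85) = (5*(228/13))*(-85) = (1140/13)*(-85) = -96900/13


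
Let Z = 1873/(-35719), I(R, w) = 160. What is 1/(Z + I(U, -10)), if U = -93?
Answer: 35719/5713167 ≈ 0.0062521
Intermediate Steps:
Z = -1873/35719 (Z = 1873*(-1/35719) = -1873/35719 ≈ -0.052437)
1/(Z + I(U, -10)) = 1/(-1873/35719 + 160) = 1/(5713167/35719) = 35719/5713167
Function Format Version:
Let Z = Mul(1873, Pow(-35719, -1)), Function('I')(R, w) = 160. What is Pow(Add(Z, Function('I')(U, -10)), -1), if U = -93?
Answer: Rational(35719, 5713167) ≈ 0.0062521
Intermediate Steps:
Z = Rational(-1873, 35719) (Z = Mul(1873, Rational(-1, 35719)) = Rational(-1873, 35719) ≈ -0.052437)
Pow(Add(Z, Function('I')(U, -10)), -1) = Pow(Add(Rational(-1873, 35719), 160), -1) = Pow(Rational(5713167, 35719), -1) = Rational(35719, 5713167)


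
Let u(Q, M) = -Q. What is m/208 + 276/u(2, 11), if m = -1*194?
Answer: -14449/104 ≈ -138.93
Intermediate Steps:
m = -194
m/208 + 276/u(2, 11) = -194/208 + 276/((-1*2)) = -194*1/208 + 276/(-2) = -97/104 + 276*(-1/2) = -97/104 - 138 = -14449/104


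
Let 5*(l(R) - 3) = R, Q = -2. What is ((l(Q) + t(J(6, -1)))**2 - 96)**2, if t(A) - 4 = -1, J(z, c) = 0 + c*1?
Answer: 2611456/625 ≈ 4178.3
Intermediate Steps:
l(R) = 3 + R/5
J(z, c) = c (J(z, c) = 0 + c = c)
t(A) = 3 (t(A) = 4 - 1 = 3)
((l(Q) + t(J(6, -1)))**2 - 96)**2 = (((3 + (1/5)*(-2)) + 3)**2 - 96)**2 = (((3 - 2/5) + 3)**2 - 96)**2 = ((13/5 + 3)**2 - 96)**2 = ((28/5)**2 - 96)**2 = (784/25 - 96)**2 = (-1616/25)**2 = 2611456/625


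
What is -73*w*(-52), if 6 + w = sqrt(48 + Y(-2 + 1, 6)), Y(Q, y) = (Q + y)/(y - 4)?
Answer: -22776 + 1898*sqrt(202) ≈ 4199.6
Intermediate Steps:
Y(Q, y) = (Q + y)/(-4 + y)
w = -6 + sqrt(202)/2 (w = -6 + sqrt(48 + ((-2 + 1) + 6)/(-4 + 6)) = -6 + sqrt(48 + (-1 + 6)/2) = -6 + sqrt(48 + (1/2)*5) = -6 + sqrt(48 + 5/2) = -6 + sqrt(101/2) = -6 + sqrt(202)/2 ≈ 1.1063)
-73*w*(-52) = -73*(-6 + sqrt(202)/2)*(-52) = -(-438 + 73*sqrt(202)/2)*(-52) = -(22776 - 1898*sqrt(202)) = -22776 + 1898*sqrt(202)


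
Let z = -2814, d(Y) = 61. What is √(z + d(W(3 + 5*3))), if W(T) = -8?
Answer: I*√2753 ≈ 52.469*I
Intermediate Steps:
√(z + d(W(3 + 5*3))) = √(-2814 + 61) = √(-2753) = I*√2753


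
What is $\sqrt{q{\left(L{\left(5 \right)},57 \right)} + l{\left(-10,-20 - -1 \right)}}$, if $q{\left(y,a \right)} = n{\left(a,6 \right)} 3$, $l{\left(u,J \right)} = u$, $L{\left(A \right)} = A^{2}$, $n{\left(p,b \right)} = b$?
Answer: $2 \sqrt{2} \approx 2.8284$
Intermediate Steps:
$q{\left(y,a \right)} = 18$ ($q{\left(y,a \right)} = 6 \cdot 3 = 18$)
$\sqrt{q{\left(L{\left(5 \right)},57 \right)} + l{\left(-10,-20 - -1 \right)}} = \sqrt{18 - 10} = \sqrt{8} = 2 \sqrt{2}$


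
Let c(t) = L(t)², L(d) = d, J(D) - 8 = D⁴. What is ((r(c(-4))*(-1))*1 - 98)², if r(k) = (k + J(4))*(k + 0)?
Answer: 20958084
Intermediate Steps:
J(D) = 8 + D⁴
c(t) = t²
r(k) = k*(264 + k) (r(k) = (k + (8 + 4⁴))*(k + 0) = (k + (8 + 256))*k = (k + 264)*k = (264 + k)*k = k*(264 + k))
((r(c(-4))*(-1))*1 - 98)² = ((((-4)²*(264 + (-4)²))*(-1))*1 - 98)² = (((16*(264 + 16))*(-1))*1 - 98)² = (((16*280)*(-1))*1 - 98)² = ((4480*(-1))*1 - 98)² = (-4480*1 - 98)² = (-4480 - 98)² = (-4578)² = 20958084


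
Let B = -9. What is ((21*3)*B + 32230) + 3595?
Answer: 35258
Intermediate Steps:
((21*3)*B + 32230) + 3595 = ((21*3)*(-9) + 32230) + 3595 = (63*(-9) + 32230) + 3595 = (-567 + 32230) + 3595 = 31663 + 3595 = 35258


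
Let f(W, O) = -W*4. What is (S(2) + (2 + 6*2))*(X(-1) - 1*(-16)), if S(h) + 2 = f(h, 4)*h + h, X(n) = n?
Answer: -30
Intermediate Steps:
f(W, O) = -4*W
S(h) = -2 + h - 4*h² (S(h) = -2 + ((-4*h)*h + h) = -2 + (-4*h² + h) = -2 + (h - 4*h²) = -2 + h - 4*h²)
(S(2) + (2 + 6*2))*(X(-1) - 1*(-16)) = ((-2 + 2 - 4*2²) + (2 + 6*2))*(-1 - 1*(-16)) = ((-2 + 2 - 4*4) + (2 + 12))*(-1 + 16) = ((-2 + 2 - 16) + 14)*15 = (-16 + 14)*15 = -2*15 = -30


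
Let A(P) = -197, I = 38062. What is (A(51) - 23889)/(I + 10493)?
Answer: -24086/48555 ≈ -0.49606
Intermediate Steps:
(A(51) - 23889)/(I + 10493) = (-197 - 23889)/(38062 + 10493) = -24086/48555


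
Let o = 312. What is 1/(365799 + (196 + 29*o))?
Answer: 1/375043 ≈ 2.6664e-6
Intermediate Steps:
1/(365799 + (196 + 29*o)) = 1/(365799 + (196 + 29*312)) = 1/(365799 + (196 + 9048)) = 1/(365799 + 9244) = 1/375043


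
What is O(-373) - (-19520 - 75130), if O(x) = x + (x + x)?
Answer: 93531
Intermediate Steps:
O(x) = 3*x (O(x) = x + 2*x = 3*x)
O(-373) - (-19520 - 75130) = 3*(-373) - (-19520 - 75130) = -1119 - 1*(-94650) = -1119 + 94650 = 93531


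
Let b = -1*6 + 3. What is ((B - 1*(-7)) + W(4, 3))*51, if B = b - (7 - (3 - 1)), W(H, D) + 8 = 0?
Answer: -459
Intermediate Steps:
W(H, D) = -8 (W(H, D) = -8 + 0 = -8)
b = -3 (b = -6 + 3 = -3)
B = -8 (B = -3 - (7 - (3 - 1)) = -3 - (7 - 1*2) = -3 - (7 - 2) = -3 - 1*5 = -3 - 5 = -8)
((B - 1*(-7)) + W(4, 3))*51 = ((-8 - 1*(-7)) - 8)*51 = ((-8 + 7) - 8)*51 = (-1 - 8)*51 = -9*51 = -459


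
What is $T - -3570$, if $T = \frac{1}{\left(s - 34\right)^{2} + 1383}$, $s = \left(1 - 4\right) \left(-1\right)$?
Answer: $\frac{8368081}{2344} \approx 3570.0$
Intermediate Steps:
$s = 3$ ($s = \left(-3\right) \left(-1\right) = 3$)
$T = \frac{1}{2344}$ ($T = \frac{1}{\left(3 - 34\right)^{2} + 1383} = \frac{1}{\left(-31\right)^{2} + 1383} = \frac{1}{961 + 1383} = \frac{1}{2344} \approx 0.00042662$)
$T - -3570 = \frac{1}{2344} - -3570 = \frac{1}{2344} + 3570 = \frac{8368081}{2344}$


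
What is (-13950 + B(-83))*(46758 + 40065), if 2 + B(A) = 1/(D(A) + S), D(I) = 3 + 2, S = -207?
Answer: -244693695015/202 ≈ -1.2114e+9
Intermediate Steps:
D(I) = 5
B(A) = -405/202 (B(A) = -2 + 1/(5 - 207) = -2 + 1/(-202) = -2 - 1/202 = -405/202)
(-13950 + B(-83))*(46758 + 40065) = (-13950 - 405/202)*(46758 + 40065) = -2818305/202*86823 = -244693695015/202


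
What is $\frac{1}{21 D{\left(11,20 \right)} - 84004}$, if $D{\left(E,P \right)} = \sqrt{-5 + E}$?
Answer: $- \frac{42002}{3528334685} - \frac{21 \sqrt{6}}{7056669370} \approx -1.1911 \cdot 10^{-5}$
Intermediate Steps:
$\frac{1}{21 D{\left(11,20 \right)} - 84004} = \frac{1}{21 \sqrt{-5 + 11} - 84004} = \frac{1}{21 \sqrt{6} - 84004} = \frac{1}{-84004 + 21 \sqrt{6}}$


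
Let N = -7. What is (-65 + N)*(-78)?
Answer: 5616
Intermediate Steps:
(-65 + N)*(-78) = (-65 - 7)*(-78) = -72*(-78) = 5616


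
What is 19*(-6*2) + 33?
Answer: -195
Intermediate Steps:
19*(-6*2) + 33 = 19*(-12) + 33 = -228 + 33 = -195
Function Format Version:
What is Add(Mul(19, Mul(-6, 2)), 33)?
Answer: -195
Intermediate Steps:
Add(Mul(19, Mul(-6, 2)), 33) = Add(Mul(19, -12), 33) = Add(-228, 33) = -195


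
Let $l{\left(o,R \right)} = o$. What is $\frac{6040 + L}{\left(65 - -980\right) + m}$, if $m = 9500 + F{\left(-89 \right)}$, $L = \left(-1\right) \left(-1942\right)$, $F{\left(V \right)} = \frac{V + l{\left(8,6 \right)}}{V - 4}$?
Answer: $\frac{123721}{163461} \approx 0.75688$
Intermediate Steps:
$F{\left(V \right)} = \frac{8 + V}{-4 + V}$ ($F{\left(V \right)} = \frac{V + 8}{V - 4} = \frac{8 + V}{-4 + V}$)
$L = 1942$
$m = \frac{294527}{31}$ ($m = 9500 + \frac{8 - 89}{-4 - 89} = 9500 + \frac{1}{-93} \left(-81\right) = 9500 - - \frac{27}{31} = 9500 + \frac{27}{31} = \frac{294527}{31} \approx 9500.9$)
$\frac{6040 + L}{\left(65 - -980\right) + m} = \frac{6040 + 1942}{\left(65 - -980\right) + \frac{294527}{31}} = \frac{7982}{\left(65 + 980\right) + \frac{294527}{31}} = \frac{7982}{1045 + \frac{294527}{31}} = \frac{7982}{\frac{326922}{31}} = 7982 \cdot \frac{31}{326922} = \frac{123721}{163461}$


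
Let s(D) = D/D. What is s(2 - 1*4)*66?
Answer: 66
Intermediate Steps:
s(D) = 1
s(2 - 1*4)*66 = 1*66 = 66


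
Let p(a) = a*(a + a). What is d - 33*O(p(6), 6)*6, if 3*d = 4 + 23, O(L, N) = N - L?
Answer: 13077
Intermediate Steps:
p(a) = 2*a² (p(a) = a*(2*a) = 2*a²)
d = 9 (d = (4 + 23)/3 = (⅓)*27 = 9)
d - 33*O(p(6), 6)*6 = 9 - 33*(6 - 2*6²)*6 = 9 - 33*(6 - 2*36)*6 = 9 - 33*(6 - 1*72)*6 = 9 - 33*(6 - 72)*6 = 9 - (-2178)*6 = 9 - 33*(-396) = 9 + 13068 = 13077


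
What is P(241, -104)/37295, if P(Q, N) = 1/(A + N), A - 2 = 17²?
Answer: 1/6974165 ≈ 1.4339e-7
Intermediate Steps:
A = 291 (A = 2 + 17² = 2 + 289 = 291)
P(Q, N) = 1/(291 + N)
P(241, -104)/37295 = 1/((291 - 104)*37295) = (1/37295)/187 = (1/187)*(1/37295) = 1/6974165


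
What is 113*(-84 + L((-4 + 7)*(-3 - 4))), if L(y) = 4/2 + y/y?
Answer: -9153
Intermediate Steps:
L(y) = 3 (L(y) = 4*(½) + 1 = 2 + 1 = 3)
113*(-84 + L((-4 + 7)*(-3 - 4))) = 113*(-84 + 3) = 113*(-81) = -9153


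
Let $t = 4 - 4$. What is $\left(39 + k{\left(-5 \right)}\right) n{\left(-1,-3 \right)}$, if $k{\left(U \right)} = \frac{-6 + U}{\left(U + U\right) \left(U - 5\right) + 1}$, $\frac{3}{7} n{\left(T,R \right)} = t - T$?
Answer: $\frac{27496}{303} \approx 90.746$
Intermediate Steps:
$t = 0$
$n{\left(T,R \right)} = - \frac{7 T}{3}$ ($n{\left(T,R \right)} = \frac{7 \left(0 - T\right)}{3} = \frac{7 \left(- T\right)}{3} = - \frac{7 T}{3}$)
$k{\left(U \right)} = \frac{-6 + U}{1 + 2 U \left(-5 + U\right)}$ ($k{\left(U \right)} = \frac{-6 + U}{2 U \left(-5 + U\right) + 1} = \frac{-6 + U}{1 + 2 U \left(-5 + U\right)}$)
$\left(39 + k{\left(-5 \right)}\right) n{\left(-1,-3 \right)} = \left(39 + \frac{-6 - 5}{1 - -50 + 2 \left(-5\right)^{2}}\right) \left(\left(- \frac{7}{3}\right) \left(-1\right)\right) = \left(39 + \frac{1}{1 + 50 + 2 \cdot 25} \left(-11\right)\right) \frac{7}{3} = \left(39 + \frac{1}{1 + 50 + 50} \left(-11\right)\right) \frac{7}{3} = \left(39 + \frac{1}{101} \left(-11\right)\right) \frac{7}{3} = \left(39 - \frac{11}{101}\right) \frac{7}{3} = \frac{3928}{101} \cdot \frac{7}{3} = \frac{27496}{303}$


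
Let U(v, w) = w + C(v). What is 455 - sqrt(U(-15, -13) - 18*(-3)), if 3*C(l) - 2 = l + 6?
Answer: 455 - 2*sqrt(87)/3 ≈ 448.78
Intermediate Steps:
C(l) = 8/3 + l/3 (C(l) = 2/3 + (l + 6)/3 = 2/3 + (6 + l)/3 = 2/3 + (2 + l/3) = 8/3 + l/3)
U(v, w) = 8/3 + w + v/3 (U(v, w) = w + (8/3 + v/3) = 8/3 + w + v/3)
455 - sqrt(U(-15, -13) - 18*(-3)) = 455 - sqrt((8/3 - 13 + (1/3)*(-15)) - 18*(-3)) = 455 - sqrt((8/3 - 13 - 5) + 54) = 455 - sqrt(-46/3 + 54) = 455 - sqrt(116/3) = 455 - 2*sqrt(87)/3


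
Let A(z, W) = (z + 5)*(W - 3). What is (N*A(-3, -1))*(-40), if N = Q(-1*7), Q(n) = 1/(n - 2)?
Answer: -320/9 ≈ -35.556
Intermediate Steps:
A(z, W) = (-3 + W)*(5 + z) (A(z, W) = (5 + z)*(-3 + W) = (-3 + W)*(5 + z))
Q(n) = 1/(-2 + n)
N = -⅑ (N = 1/(-2 - 1*7) = 1/(-2 - 7) = 1/(-9) = -⅑ ≈ -0.11111)
(N*A(-3, -1))*(-40) = -(-15 - 3*(-3) + 5*(-1) - 1*(-3))/9*(-40) = -(-15 + 9 - 5 + 3)/9*(-40) = -⅑*(-8)*(-40) = (8/9)*(-40) = -320/9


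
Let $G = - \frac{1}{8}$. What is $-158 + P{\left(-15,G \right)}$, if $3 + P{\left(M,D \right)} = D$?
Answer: $- \frac{1289}{8} \approx -161.13$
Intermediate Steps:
$G = - \frac{1}{8}$ ($G = \left(-1\right) \frac{1}{8} = - \frac{1}{8} \approx -0.125$)
$P{\left(M,D \right)} = -3 + D$
$-158 + P{\left(-15,G \right)} = -158 - \frac{25}{8} = - \frac{1289}{8}$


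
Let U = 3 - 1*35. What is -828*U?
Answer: 26496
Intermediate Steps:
U = -32 (U = 3 - 35 = -32)
-828*U = -828*(-32) = 26496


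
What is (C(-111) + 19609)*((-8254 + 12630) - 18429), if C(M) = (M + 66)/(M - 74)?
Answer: -10196041726/37 ≈ -2.7557e+8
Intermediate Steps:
C(M) = (66 + M)/(-74 + M)
(C(-111) + 19609)*((-8254 + 12630) - 18429) = ((66 - 111)/(-74 - 111) + 19609)*((-8254 + 12630) - 18429) = (-45/(-185) + 19609)*(4376 - 18429) = (-1/185*(-45) + 19609)*(-14053) = (9/37 + 19609)*(-14053) = (725542/37)*(-14053) = -10196041726/37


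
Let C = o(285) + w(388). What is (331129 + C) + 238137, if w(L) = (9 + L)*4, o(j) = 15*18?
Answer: 571124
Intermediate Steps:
o(j) = 270
w(L) = 36 + 4*L
C = 1858 (C = 270 + (36 + 4*388) = 270 + (36 + 1552) = 270 + 1588 = 1858)
(331129 + C) + 238137 = (331129 + 1858) + 238137 = 332987 + 238137 = 571124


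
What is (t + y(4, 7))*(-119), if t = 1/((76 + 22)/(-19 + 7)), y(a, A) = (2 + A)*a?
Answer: -29886/7 ≈ -4269.4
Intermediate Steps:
y(a, A) = a*(2 + A)
t = -6/49 (t = 1/(98/(-12)) = 1/(98*(-1/12)) = 1/(-49/6) = -6/49 ≈ -0.12245)
(t + y(4, 7))*(-119) = (-6/49 + 4*(2 + 7))*(-119) = (-6/49 + 4*9)*(-119) = (-6/49 + 36)*(-119) = (1758/49)*(-119) = -29886/7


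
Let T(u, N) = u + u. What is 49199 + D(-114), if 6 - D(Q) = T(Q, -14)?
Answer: 49433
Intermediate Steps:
T(u, N) = 2*u
D(Q) = 6 - 2*Q
49199 + D(-114) = 49199 + (6 - 2*(-114)) = 49199 + (6 + 228) = 49199 + 234 = 49433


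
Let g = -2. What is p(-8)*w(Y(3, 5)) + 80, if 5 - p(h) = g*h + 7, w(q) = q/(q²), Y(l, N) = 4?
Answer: 151/2 ≈ 75.500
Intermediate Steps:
w(q) = 1/q (w(q) = q/q² = 1/q)
p(h) = -2 + 2*h (p(h) = 5 - (-2*h + 7) = 5 - (7 - 2*h) = 5 + (-7 + 2*h) = -2 + 2*h)
p(-8)*w(Y(3, 5)) + 80 = (-2 + 2*(-8))/4 + 80 = (-2 - 16)*(¼) + 80 = -18*¼ + 80 = -9/2 + 80 = 151/2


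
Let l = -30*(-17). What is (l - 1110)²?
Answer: 360000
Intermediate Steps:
l = 510
(l - 1110)² = (510 - 1110)² = (-600)² = 360000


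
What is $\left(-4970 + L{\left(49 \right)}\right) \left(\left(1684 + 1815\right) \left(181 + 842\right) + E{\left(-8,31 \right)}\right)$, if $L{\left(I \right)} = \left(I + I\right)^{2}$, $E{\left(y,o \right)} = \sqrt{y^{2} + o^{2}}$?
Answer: $16587296418 + 23170 \sqrt{41} \approx 1.6587 \cdot 10^{10}$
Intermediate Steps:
$E{\left(y,o \right)} = \sqrt{o^{2} + y^{2}}$
$L{\left(I \right)} = 4 I^{2}$ ($L{\left(I \right)} = \left(2 I\right)^{2} = 4 I^{2}$)
$\left(-4970 + L{\left(49 \right)}\right) \left(\left(1684 + 1815\right) \left(181 + 842\right) + E{\left(-8,31 \right)}\right) = \left(-4970 + 4 \cdot 49^{2}\right) \left(\left(1684 + 1815\right) \left(181 + 842\right) + \sqrt{31^{2} + \left(-8\right)^{2}}\right) = \left(-4970 + 4 \cdot 2401\right) \left(3499 \cdot 1023 + \sqrt{961 + 64}\right) = \left(-4970 + 9604\right) \left(3579477 + \sqrt{1025}\right) = 4634 \left(3579477 + 5 \sqrt{41}\right) = 16587296418 + 23170 \sqrt{41}$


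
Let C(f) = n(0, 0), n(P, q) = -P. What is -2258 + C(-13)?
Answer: -2258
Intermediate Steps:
C(f) = 0 (C(f) = -1*0 = 0)
-2258 + C(-13) = -2258 + 0 = -2258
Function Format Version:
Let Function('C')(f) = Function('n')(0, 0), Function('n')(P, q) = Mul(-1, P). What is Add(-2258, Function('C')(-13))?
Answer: -2258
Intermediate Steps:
Function('C')(f) = 0 (Function('C')(f) = Mul(-1, 0) = 0)
Add(-2258, Function('C')(-13)) = Add(-2258, 0) = -2258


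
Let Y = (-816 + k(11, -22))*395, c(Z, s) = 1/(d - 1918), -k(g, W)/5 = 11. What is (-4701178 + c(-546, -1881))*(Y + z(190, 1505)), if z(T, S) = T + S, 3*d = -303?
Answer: 3249476094420050/2019 ≈ 1.6094e+12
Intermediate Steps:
d = -101 (d = (1/3)*(-303) = -101)
k(g, W) = -55 (k(g, W) = -5*11 = -55)
z(T, S) = S + T
c(Z, s) = -1/2019 (c(Z, s) = 1/(-101 - 1918) = 1/(-2019) = -1/2019)
Y = -344045 (Y = (-816 - 55)*395 = -871*395 = -344045)
(-4701178 + c(-546, -1881))*(Y + z(190, 1505)) = (-4701178 - 1/2019)*(-344045 + (1505 + 190)) = -9491678383*(-344045 + 1695)/2019 = -9491678383/2019*(-342350) = 3249476094420050/2019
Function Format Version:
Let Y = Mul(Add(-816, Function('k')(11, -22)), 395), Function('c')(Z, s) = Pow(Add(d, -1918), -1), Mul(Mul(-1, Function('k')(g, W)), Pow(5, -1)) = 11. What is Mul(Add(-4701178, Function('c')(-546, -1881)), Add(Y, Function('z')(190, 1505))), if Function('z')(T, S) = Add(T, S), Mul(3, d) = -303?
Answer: Rational(3249476094420050, 2019) ≈ 1.6094e+12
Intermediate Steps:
d = -101 (d = Mul(Rational(1, 3), -303) = -101)
Function('k')(g, W) = -55 (Function('k')(g, W) = Mul(-5, 11) = -55)
Function('z')(T, S) = Add(S, T)
Function('c')(Z, s) = Rational(-1, 2019) (Function('c')(Z, s) = Pow(Add(-101, -1918), -1) = Pow(-2019, -1) = Rational(-1, 2019))
Y = -344045 (Y = Mul(Add(-816, -55), 395) = Mul(-871, 395) = -344045)
Mul(Add(-4701178, Function('c')(-546, -1881)), Add(Y, Function('z')(190, 1505))) = Mul(Add(-4701178, Rational(-1, 2019)), Add(-344045, Add(1505, 190))) = Mul(Rational(-9491678383, 2019), Add(-344045, 1695)) = Mul(Rational(-9491678383, 2019), -342350) = Rational(3249476094420050, 2019)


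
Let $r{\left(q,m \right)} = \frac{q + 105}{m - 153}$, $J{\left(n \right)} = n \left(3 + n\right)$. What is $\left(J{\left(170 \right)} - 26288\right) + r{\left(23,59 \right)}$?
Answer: $\frac{146670}{47} \approx 3120.6$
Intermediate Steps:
$r{\left(q,m \right)} = \frac{105 + q}{-153 + m}$
$\left(J{\left(170 \right)} - 26288\right) + r{\left(23,59 \right)} = \left(170 \left(3 + 170\right) - 26288\right) + \frac{105 + 23}{-153 + 59} = \left(170 \cdot 173 - 26288\right) + \frac{1}{-94} \cdot 128 = \left(29410 - 26288\right) - \frac{64}{47} = 3122 - \frac{64}{47} = \frac{146670}{47}$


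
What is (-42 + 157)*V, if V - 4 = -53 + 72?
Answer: 2645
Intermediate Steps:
V = 23 (V = 4 + (-53 + 72) = 4 + 19 = 23)
(-42 + 157)*V = (-42 + 157)*23 = 115*23 = 2645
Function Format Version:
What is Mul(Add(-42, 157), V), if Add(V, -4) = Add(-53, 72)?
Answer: 2645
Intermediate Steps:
V = 23 (V = Add(4, Add(-53, 72)) = Add(4, 19) = 23)
Mul(Add(-42, 157), V) = Mul(Add(-42, 157), 23) = Mul(115, 23) = 2645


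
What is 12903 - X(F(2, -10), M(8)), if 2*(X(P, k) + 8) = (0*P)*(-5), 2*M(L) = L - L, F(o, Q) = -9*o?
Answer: 12911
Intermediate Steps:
M(L) = 0 (M(L) = (L - L)/2 = (½)*0 = 0)
X(P, k) = -8 (X(P, k) = -8 + ((0*P)*(-5))/2 = -8 + (0*(-5))/2 = -8 + (½)*0 = -8 + 0 = -8)
12903 - X(F(2, -10), M(8)) = 12903 - 1*(-8) = 12903 + 8 = 12911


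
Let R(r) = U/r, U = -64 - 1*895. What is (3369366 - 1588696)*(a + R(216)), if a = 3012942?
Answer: 579425132731855/108 ≈ 5.3651e+12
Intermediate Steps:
U = -959 (U = -64 - 895 = -959)
R(r) = -959/r
(3369366 - 1588696)*(a + R(216)) = (3369366 - 1588696)*(3012942 - 959/216) = 1780670*(3012942 - 959*1/216) = 1780670*(3012942 - 959/216) = 1780670*(650794513/216) = 579425132731855/108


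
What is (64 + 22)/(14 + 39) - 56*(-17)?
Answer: 50542/53 ≈ 953.62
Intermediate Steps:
(64 + 22)/(14 + 39) - 56*(-17) = 86/53 + 952 = 50542/53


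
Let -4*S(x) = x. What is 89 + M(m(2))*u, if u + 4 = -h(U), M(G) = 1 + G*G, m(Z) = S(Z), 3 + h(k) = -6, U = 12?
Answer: 381/4 ≈ 95.250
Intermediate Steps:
h(k) = -9 (h(k) = -3 - 6 = -9)
S(x) = -x/4
m(Z) = -Z/4
M(G) = 1 + G²
u = 5 (u = -4 - 1*(-9) = -4 + 9 = 5)
89 + M(m(2))*u = 89 + (1 + (-¼*2)²)*5 = 89 + (1 + (-½)²)*5 = 89 + (1 + ¼)*5 = 89 + (5/4)*5 = 89 + 25/4 = 381/4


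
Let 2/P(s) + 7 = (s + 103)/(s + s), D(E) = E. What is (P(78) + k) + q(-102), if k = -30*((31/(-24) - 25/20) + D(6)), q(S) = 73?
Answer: -113301/3644 ≈ -31.092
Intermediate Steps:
P(s) = 2/(-7 + (103 + s)/(2*s)) (P(s) = 2/(-7 + (s + 103)/(s + s)) = 2/(-7 + (103 + s)/((2*s))) = 2/(-7 + (103 + s)*(1/(2*s))) = 2/(-7 + (103 + s)/(2*s)))
k = -415/4 (k = -30*((31/(-24) - 25/20) + 6) = -30*((31*(-1/24) - 25*1/20) + 6) = -30*((-31/24 - 5/4) + 6) = -30*(-61/24 + 6) = -30*83/24 = -415/4 ≈ -103.75)
(P(78) + k) + q(-102) = (-4*78/(-103 + 13*78) - 415/4) + 73 = (-4*78/(-103 + 1014) - 415/4) + 73 = (-4*78/911 - 415/4) + 73 = (-4*78*1/911 - 415/4) + 73 = (-312/911 - 415/4) + 73 = -379313/3644 + 73 = -113301/3644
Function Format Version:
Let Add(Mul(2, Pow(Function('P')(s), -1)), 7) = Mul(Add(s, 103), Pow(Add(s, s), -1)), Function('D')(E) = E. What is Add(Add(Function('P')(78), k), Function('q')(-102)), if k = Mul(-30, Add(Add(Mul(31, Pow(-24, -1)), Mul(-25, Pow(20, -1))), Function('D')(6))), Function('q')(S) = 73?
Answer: Rational(-113301, 3644) ≈ -31.092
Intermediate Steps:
Function('P')(s) = Mul(2, Pow(Add(-7, Mul(Rational(1, 2), Pow(s, -1), Add(103, s))), -1)) (Function('P')(s) = Mul(2, Pow(Add(-7, Mul(Add(s, 103), Pow(Add(s, s), -1))), -1)) = Mul(2, Pow(Add(-7, Mul(Add(103, s), Pow(Mul(2, s), -1))), -1)) = Mul(2, Pow(Add(-7, Mul(Add(103, s), Mul(Rational(1, 2), Pow(s, -1)))), -1)) = Mul(2, Pow(Add(-7, Mul(Rational(1, 2), Pow(s, -1), Add(103, s))), -1)))
k = Rational(-415, 4) (k = Mul(-30, Add(Add(Mul(31, Pow(-24, -1)), Mul(-25, Pow(20, -1))), 6)) = Mul(-30, Add(Add(Mul(31, Rational(-1, 24)), Mul(-25, Rational(1, 20))), 6)) = Mul(-30, Add(Add(Rational(-31, 24), Rational(-5, 4)), 6)) = Mul(-30, Add(Rational(-61, 24), 6)) = Mul(-30, Rational(83, 24)) = Rational(-415, 4) ≈ -103.75)
Add(Add(Function('P')(78), k), Function('q')(-102)) = Add(Add(Mul(-4, 78, Pow(Add(-103, Mul(13, 78)), -1)), Rational(-415, 4)), 73) = Add(Add(Mul(-4, 78, Pow(Add(-103, 1014), -1)), Rational(-415, 4)), 73) = Add(Add(Mul(-4, 78, Pow(911, -1)), Rational(-415, 4)), 73) = Add(Add(Mul(-4, 78, Rational(1, 911)), Rational(-415, 4)), 73) = Add(Add(Rational(-312, 911), Rational(-415, 4)), 73) = Add(Rational(-379313, 3644), 73) = Rational(-113301, 3644)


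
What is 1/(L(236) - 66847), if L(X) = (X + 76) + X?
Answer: -1/66299 ≈ -1.5083e-5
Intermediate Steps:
L(X) = 76 + 2*X (L(X) = (76 + X) + X = 76 + 2*X)
1/(L(236) - 66847) = 1/((76 + 2*236) - 66847) = 1/((76 + 472) - 66847) = 1/(548 - 66847) = 1/(-66299) = -1/66299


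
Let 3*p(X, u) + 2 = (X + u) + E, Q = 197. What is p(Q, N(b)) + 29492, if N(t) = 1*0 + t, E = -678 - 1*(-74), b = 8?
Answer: 88075/3 ≈ 29358.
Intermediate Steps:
E = -604 (E = -678 + 74 = -604)
N(t) = t (N(t) = 0 + t = t)
p(X, u) = -202 + X/3 + u/3 (p(X, u) = -2/3 + ((X + u) - 604)/3 = -2/3 + (-604 + X + u)/3 = -2/3 + (-604/3 + X/3 + u/3) = -202 + X/3 + u/3)
p(Q, N(b)) + 29492 = (-202 + (1/3)*197 + (1/3)*8) + 29492 = (-202 + 197/3 + 8/3) + 29492 = -401/3 + 29492 = 88075/3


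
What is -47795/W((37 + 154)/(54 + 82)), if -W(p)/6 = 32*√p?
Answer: 47795*√6494/18336 ≈ 210.06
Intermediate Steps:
W(p) = -192*√p
-47795/W((37 + 154)/(54 + 82)) = -47795*(-√(54 + 82)/(192*√(37 + 154))) = -47795*(-√6494/18336) = -(-47795)*√6494/18336 = 47795*√6494/18336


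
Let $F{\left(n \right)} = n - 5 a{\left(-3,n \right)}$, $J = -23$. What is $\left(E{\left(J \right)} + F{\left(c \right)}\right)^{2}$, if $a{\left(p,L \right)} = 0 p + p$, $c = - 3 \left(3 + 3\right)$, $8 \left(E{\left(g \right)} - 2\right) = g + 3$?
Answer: $\frac{49}{4} \approx 12.25$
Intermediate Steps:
$E{\left(g \right)} = \frac{19}{8} + \frac{g}{8}$ ($E{\left(g \right)} = 2 + \frac{g + 3}{8} = 2 + \frac{3 + g}{8} = 2 + \left(\frac{3}{8} + \frac{g}{8}\right) = \frac{19}{8} + \frac{g}{8}$)
$c = -18$ ($c = \left(-3\right) 6 = -18$)
$a{\left(p,L \right)} = p$ ($a{\left(p,L \right)} = 0 + p = p$)
$F{\left(n \right)} = 15 + n$ ($F{\left(n \right)} = n - -15 = n + 15 = 15 + n$)
$\left(E{\left(J \right)} + F{\left(c \right)}\right)^{2} = \left(\left(\frac{19}{8} + \frac{1}{8} \left(-23\right)\right) + \left(15 - 18\right)\right)^{2} = \left(\left(\frac{19}{8} - \frac{23}{8}\right) - 3\right)^{2} = \left(- \frac{1}{2} - 3\right)^{2} = \left(- \frac{7}{2}\right)^{2} = \frac{49}{4}$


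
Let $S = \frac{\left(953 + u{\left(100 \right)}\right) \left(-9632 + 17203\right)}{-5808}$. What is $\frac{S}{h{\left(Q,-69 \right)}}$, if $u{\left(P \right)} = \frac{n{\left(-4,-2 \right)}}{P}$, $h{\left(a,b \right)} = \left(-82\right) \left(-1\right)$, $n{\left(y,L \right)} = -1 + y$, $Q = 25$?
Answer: $- \frac{48098563}{3175040} \approx -15.149$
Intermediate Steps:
$h{\left(a,b \right)} = 82$
$u{\left(P \right)} = - \frac{5}{P}$ ($u{\left(P \right)} = \frac{-1 - 4}{P} = - \frac{5}{P}$)
$S = - \frac{48098563}{38720}$ ($S = \frac{\left(953 - \frac{5}{100}\right) \left(-9632 + 17203\right)}{-5808} = \left(953 - \frac{1}{20}\right) 7571 \left(- \frac{1}{5808}\right) = \frac{19059}{20} \cdot 7571 \left(- \frac{1}{5808}\right) = \frac{144295689}{20} \left(- \frac{1}{5808}\right) = - \frac{48098563}{38720} \approx -1242.2$)
$\frac{S}{h{\left(Q,-69 \right)}} = - \frac{48098563}{38720 \cdot 82} = \left(- \frac{48098563}{38720}\right) \frac{1}{82} = - \frac{48098563}{3175040}$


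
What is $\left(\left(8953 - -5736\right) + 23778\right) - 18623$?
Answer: $19844$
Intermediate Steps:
$\left(\left(8953 - -5736\right) + 23778\right) - 18623 = \left(\left(8953 + 5736\right) + 23778\right) - 18623 = \left(14689 + 23778\right) - 18623 = 38467 - 18623 = 19844$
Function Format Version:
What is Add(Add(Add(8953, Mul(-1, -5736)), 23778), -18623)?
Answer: 19844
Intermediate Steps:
Add(Add(Add(8953, Mul(-1, -5736)), 23778), -18623) = Add(Add(Add(8953, 5736), 23778), -18623) = Add(Add(14689, 23778), -18623) = Add(38467, -18623) = 19844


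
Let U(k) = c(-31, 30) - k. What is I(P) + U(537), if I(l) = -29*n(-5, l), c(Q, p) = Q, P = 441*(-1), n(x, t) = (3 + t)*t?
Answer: -5602150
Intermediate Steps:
n(x, t) = t*(3 + t)
P = -441
U(k) = -31 - k
I(l) = -29*l*(3 + l)
I(P) + U(537) = -29*(-441)*(3 - 441) + (-31 - 1*537) = -29*(-441)*(-438) + (-31 - 537) = -5601582 - 568 = -5602150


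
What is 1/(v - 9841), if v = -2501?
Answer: -1/12342 ≈ -8.1024e-5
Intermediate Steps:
1/(v - 9841) = 1/(-2501 - 9841) = 1/(-12342) = -1/12342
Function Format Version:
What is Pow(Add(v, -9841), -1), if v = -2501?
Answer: Rational(-1, 12342) ≈ -8.1024e-5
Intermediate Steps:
Pow(Add(v, -9841), -1) = Pow(Add(-2501, -9841), -1) = Pow(-12342, -1) = Rational(-1, 12342)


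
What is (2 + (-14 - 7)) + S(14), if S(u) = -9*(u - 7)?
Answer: -82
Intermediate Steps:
S(u) = 63 - 9*u (S(u) = -9*(-7 + u) = 63 - 9*u)
(2 + (-14 - 7)) + S(14) = (2 + (-14 - 7)) + (63 - 9*14) = (2 - 21) + (63 - 126) = -19 - 63 = -82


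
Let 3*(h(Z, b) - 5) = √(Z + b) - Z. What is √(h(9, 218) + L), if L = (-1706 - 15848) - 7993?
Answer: √(-229905 + 3*√227)/3 ≈ 159.81*I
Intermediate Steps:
h(Z, b) = 5 - Z/3 + √(Z + b)/3 (h(Z, b) = 5 + (√(Z + b) - Z)/3 = 5 + (-Z/3 + √(Z + b)/3) = 5 - Z/3 + √(Z + b)/3)
L = -25547 (L = -17554 - 7993 = -25547)
√(h(9, 218) + L) = √((5 - ⅓*9 + √(9 + 218)/3) - 25547) = √((5 - 3 + √227/3) - 25547) = √((2 + √227/3) - 25547) = √(-25545 + √227/3)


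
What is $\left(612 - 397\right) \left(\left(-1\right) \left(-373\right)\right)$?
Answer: $80195$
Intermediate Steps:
$\left(612 - 397\right) \left(\left(-1\right) \left(-373\right)\right) = 215 \cdot 373 = 80195$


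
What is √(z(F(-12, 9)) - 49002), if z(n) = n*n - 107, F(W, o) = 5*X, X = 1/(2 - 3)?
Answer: 2*I*√12271 ≈ 221.55*I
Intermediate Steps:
X = -1 (X = 1/(-1) = -1)
F(W, o) = -5 (F(W, o) = 5*(-1) = -5)
z(n) = -107 + n² (z(n) = n² - 107 = -107 + n²)
√(z(F(-12, 9)) - 49002) = √((-107 + (-5)²) - 49002) = √((-107 + 25) - 49002) = √(-82 - 49002) = √(-49084) = 2*I*√12271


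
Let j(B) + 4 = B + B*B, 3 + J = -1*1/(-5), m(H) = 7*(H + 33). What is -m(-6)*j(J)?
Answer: -4914/25 ≈ -196.56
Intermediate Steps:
m(H) = 231 + 7*H (m(H) = 7*(33 + H) = 231 + 7*H)
J = -14/5 (J = -3 - 1*1/(-5) = -3 - 1*(-1/5) = -3 + 1/5 = -14/5 ≈ -2.8000)
j(B) = -4 + B + B**2 (j(B) = -4 + (B + B*B) = -4 + (B + B**2) = -4 + B + B**2)
-m(-6)*j(J) = -(231 + 7*(-6))*(-4 - 14/5 + (-14/5)**2) = -(231 - 42)*(-4 - 14/5 + 196/25) = -189*26/25 = -1*4914/25 = -4914/25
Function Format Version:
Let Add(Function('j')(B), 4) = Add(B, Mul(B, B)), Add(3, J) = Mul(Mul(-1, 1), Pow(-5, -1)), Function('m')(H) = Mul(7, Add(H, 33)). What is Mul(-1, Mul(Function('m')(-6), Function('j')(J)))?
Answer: Rational(-4914, 25) ≈ -196.56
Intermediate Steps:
Function('m')(H) = Add(231, Mul(7, H)) (Function('m')(H) = Mul(7, Add(33, H)) = Add(231, Mul(7, H)))
J = Rational(-14, 5) (J = Add(-3, Mul(Mul(-1, 1), Pow(-5, -1))) = Add(-3, Mul(-1, Rational(-1, 5))) = Add(-3, Rational(1, 5)) = Rational(-14, 5) ≈ -2.8000)
Function('j')(B) = Add(-4, B, Pow(B, 2)) (Function('j')(B) = Add(-4, Add(B, Mul(B, B))) = Add(-4, Add(B, Pow(B, 2))) = Add(-4, B, Pow(B, 2)))
Mul(-1, Mul(Function('m')(-6), Function('j')(J))) = Mul(-1, Mul(Add(231, Mul(7, -6)), Add(-4, Rational(-14, 5), Pow(Rational(-14, 5), 2)))) = Mul(-1, Mul(Add(231, -42), Add(-4, Rational(-14, 5), Rational(196, 25)))) = Mul(-1, Mul(189, Rational(26, 25))) = Mul(-1, Rational(4914, 25)) = Rational(-4914, 25)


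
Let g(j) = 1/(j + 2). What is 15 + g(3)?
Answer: 76/5 ≈ 15.200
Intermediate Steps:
g(j) = 1/(2 + j)
15 + g(3) = 15 + 1/(2 + 3) = 15 + 1/5 = 15 + ⅕ = 76/5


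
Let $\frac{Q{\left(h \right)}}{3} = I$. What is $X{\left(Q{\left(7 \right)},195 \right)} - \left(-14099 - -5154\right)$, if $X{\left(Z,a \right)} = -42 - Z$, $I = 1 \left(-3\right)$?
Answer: $8912$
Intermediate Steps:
$I = -3$
$Q{\left(h \right)} = -9$ ($Q{\left(h \right)} = 3 \left(-3\right) = -9$)
$X{\left(Q{\left(7 \right)},195 \right)} - \left(-14099 - -5154\right) = \left(-42 - -9\right) - \left(-14099 - -5154\right) = \left(-42 + 9\right) - \left(-14099 + 5154\right) = -33 - -8945 = -33 + 8945 = 8912$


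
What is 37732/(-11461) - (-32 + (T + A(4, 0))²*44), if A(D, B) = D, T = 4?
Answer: -31945156/11461 ≈ -2787.3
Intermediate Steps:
37732/(-11461) - (-32 + (T + A(4, 0))²*44) = 37732/(-11461) - (-32 + (4 + 4)²*44) = 37732*(-1/11461) - (-32 + 8²*44) = -37732/11461 - (-32 + 64*44) = -37732/11461 - (-32 + 2816) = -37732/11461 - 1*2784 = -37732/11461 - 2784 = -31945156/11461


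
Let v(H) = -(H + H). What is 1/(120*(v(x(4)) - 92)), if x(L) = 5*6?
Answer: -1/18240 ≈ -5.4825e-5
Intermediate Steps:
x(L) = 30
v(H) = -2*H
1/(120*(v(x(4)) - 92)) = 1/(120*(-2*30 - 92)) = 1/(120*(-60 - 92)) = 1/(120*(-152)) = 1/(-18240) = -1/18240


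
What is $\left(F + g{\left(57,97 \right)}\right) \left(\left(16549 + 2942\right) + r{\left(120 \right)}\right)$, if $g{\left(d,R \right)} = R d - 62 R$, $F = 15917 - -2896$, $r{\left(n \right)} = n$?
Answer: $359430408$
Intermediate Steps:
$F = 18813$ ($F = 15917 + 2896 = 18813$)
$g{\left(d,R \right)} = - 62 R + R d$
$\left(F + g{\left(57,97 \right)}\right) \left(\left(16549 + 2942\right) + r{\left(120 \right)}\right) = \left(18813 + 97 \left(-62 + 57\right)\right) \left(\left(16549 + 2942\right) + 120\right) = \left(18813 + 97 \left(-5\right)\right) \left(19491 + 120\right) = \left(18813 - 485\right) 19611 = 18328 \cdot 19611 = 359430408$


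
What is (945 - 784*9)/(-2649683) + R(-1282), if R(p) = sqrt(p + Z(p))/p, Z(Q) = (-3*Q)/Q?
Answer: 6111/2649683 - I*sqrt(1285)/1282 ≈ 0.0023063 - 0.027962*I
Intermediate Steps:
Z(Q) = -3
R(p) = sqrt(-3 + p)/p (R(p) = sqrt(p - 3)/p = sqrt(-3 + p)/p)
(945 - 784*9)/(-2649683) + R(-1282) = (945 - 784*9)/(-2649683) + sqrt(-3 - 1282)/(-1282) = (945 - 7056)*(-1/2649683) - I*sqrt(1285)/1282 = -6111*(-1/2649683) - I*sqrt(1285)/1282 = 6111/2649683 - I*sqrt(1285)/1282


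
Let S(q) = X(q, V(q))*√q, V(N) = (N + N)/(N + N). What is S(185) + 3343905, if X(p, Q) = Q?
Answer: 3343905 + √185 ≈ 3.3439e+6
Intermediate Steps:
V(N) = 1 (V(N) = (2*N)/((2*N)) = (2*N)*(1/(2*N)) = 1)
S(q) = √q (S(q) = 1*√q = √q)
S(185) + 3343905 = √185 + 3343905 = 3343905 + √185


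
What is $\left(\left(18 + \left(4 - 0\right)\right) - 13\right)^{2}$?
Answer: $81$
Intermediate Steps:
$\left(\left(18 + \left(4 - 0\right)\right) - 13\right)^{2} = \left(\left(18 + \left(4 + 0\right)\right) - 13\right)^{2} = \left(\left(18 + 4\right) - 13\right)^{2} = \left(22 - 13\right)^{2} = 9^{2} = 81$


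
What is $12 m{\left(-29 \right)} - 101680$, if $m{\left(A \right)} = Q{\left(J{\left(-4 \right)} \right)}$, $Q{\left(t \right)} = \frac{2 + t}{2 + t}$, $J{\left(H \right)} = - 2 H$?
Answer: $-101668$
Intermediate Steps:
$Q{\left(t \right)} = 1$
$m{\left(A \right)} = 1$
$12 m{\left(-29 \right)} - 101680 = 12 \cdot 1 - 101680 = 12 - 101680 = -101668$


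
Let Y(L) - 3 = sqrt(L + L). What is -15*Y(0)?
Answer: -45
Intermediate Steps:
Y(L) = 3 + sqrt(2)*sqrt(L) (Y(L) = 3 + sqrt(L + L) = 3 + sqrt(2*L) = 3 + sqrt(2)*sqrt(L))
-15*Y(0) = -15*(3 + sqrt(2)*sqrt(0)) = -15*(3 + sqrt(2)*0) = -15*(3 + 0) = -15*3 = -45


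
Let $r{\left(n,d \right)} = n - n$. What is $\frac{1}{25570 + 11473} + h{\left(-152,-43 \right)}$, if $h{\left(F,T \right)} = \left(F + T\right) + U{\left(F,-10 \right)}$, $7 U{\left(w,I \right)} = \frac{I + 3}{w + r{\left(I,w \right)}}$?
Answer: $- \frac{1097917325}{5630536} \approx -194.99$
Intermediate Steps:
$r{\left(n,d \right)} = 0$
$U{\left(w,I \right)} = \frac{3 + I}{7 w}$ ($U{\left(w,I \right)} = \frac{\left(I + 3\right) \frac{1}{w + 0}}{7} = \frac{\left(3 + I\right) \frac{1}{w}}{7} = \frac{\frac{1}{w} \left(3 + I\right)}{7} = \frac{3 + I}{7 w}$)
$h{\left(F,T \right)} = F + T - \frac{1}{F}$ ($h{\left(F,T \right)} = \left(F + T\right) + \frac{3 - 10}{7 F} = \left(F + T\right) + \frac{1}{7} \frac{1}{F} \left(-7\right) = \left(F + T\right) - \frac{1}{F} = F + T - \frac{1}{F}$)
$\frac{1}{25570 + 11473} + h{\left(-152,-43 \right)} = \frac{1}{25570 + 11473} - \frac{29639}{152} = \frac{1}{37043} - \frac{29639}{152} = - \frac{1097917325}{5630536}$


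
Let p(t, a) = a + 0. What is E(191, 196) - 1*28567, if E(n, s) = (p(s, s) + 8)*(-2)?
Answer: -28975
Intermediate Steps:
p(t, a) = a
E(n, s) = -16 - 2*s (E(n, s) = (s + 8)*(-2) = (8 + s)*(-2) = -16 - 2*s)
E(191, 196) - 1*28567 = (-16 - 2*196) - 1*28567 = (-16 - 392) - 28567 = -408 - 28567 = -28975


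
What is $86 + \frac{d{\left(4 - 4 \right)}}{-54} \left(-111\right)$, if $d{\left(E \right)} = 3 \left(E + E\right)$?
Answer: $86$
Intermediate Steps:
$d{\left(E \right)} = 6 E$ ($d{\left(E \right)} = 3 \cdot 2 E = 6 E$)
$86 + \frac{d{\left(4 - 4 \right)}}{-54} \left(-111\right) = 86 + \frac{6 \left(4 - 4\right)}{-54} \left(-111\right) = 86 + 6 \cdot 0 \left(- \frac{1}{54}\right) \left(-111\right) = 86 + 0 \left(- \frac{1}{54}\right) \left(-111\right) = 86 + 0 \left(-111\right) = 86 + 0 = 86$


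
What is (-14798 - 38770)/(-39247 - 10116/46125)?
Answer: 30504000/22349111 ≈ 1.3649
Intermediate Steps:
(-14798 - 38770)/(-39247 - 10116/46125) = -53568/(-39247 - 10116*1/46125) = -53568/(-39247 - 1124/5125) = -53568/(-201141999/5125) = -53568*(-5125/201141999) = 30504000/22349111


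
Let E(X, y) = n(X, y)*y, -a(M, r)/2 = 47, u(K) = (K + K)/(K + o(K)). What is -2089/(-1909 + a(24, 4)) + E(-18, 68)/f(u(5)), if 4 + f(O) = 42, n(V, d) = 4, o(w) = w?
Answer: 312099/38057 ≈ 8.2008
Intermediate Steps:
u(K) = 1 (u(K) = (K + K)/(K + K) = (2*K)/((2*K)) = (2*K)*(1/(2*K)) = 1)
a(M, r) = -94 (a(M, r) = -2*47 = -94)
E(X, y) = 4*y
f(O) = 38 (f(O) = -4 + 42 = 38)
-2089/(-1909 + a(24, 4)) + E(-18, 68)/f(u(5)) = -2089/(-1909 - 94) + (4*68)/38 = -2089/(-2003) + 272*(1/38) = -2089*(-1/2003) + 136/19 = 2089/2003 + 136/19 = 312099/38057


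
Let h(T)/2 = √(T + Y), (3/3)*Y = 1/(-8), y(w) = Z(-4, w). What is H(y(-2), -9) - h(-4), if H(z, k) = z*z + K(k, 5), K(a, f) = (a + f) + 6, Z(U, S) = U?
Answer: 18 - I*√66/2 ≈ 18.0 - 4.062*I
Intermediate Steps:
y(w) = -4
Y = -⅛ (Y = 1/(-8) = -⅛ ≈ -0.12500)
K(a, f) = 6 + a + f
h(T) = 2*√(-⅛ + T) (h(T) = 2*√(T - ⅛) = 2*√(-⅛ + T))
H(z, k) = 11 + k + z² (H(z, k) = z*z + (6 + k + 5) = z² + (11 + k) = 11 + k + z²)
H(y(-2), -9) - h(-4) = (11 - 9 + (-4)²) - √(-2 + 16*(-4))/2 = (11 - 9 + 16) - √(-2 - 64)/2 = 18 - √(-66)/2 = 18 - I*√66/2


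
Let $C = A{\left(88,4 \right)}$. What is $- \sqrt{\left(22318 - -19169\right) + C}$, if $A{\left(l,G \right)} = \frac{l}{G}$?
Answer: $- \sqrt{41509} \approx -203.74$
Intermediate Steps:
$C = 22$ ($C = \frac{88}{4} = 88 \cdot \frac{1}{4} = 22$)
$- \sqrt{\left(22318 - -19169\right) + C} = - \sqrt{\left(22318 - -19169\right) + 22} = - \sqrt{\left(22318 + 19169\right) + 22} = - \sqrt{41487 + 22} = - \sqrt{41509}$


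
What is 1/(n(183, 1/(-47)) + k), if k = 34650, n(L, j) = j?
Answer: 47/1628549 ≈ 2.8860e-5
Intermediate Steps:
1/(n(183, 1/(-47)) + k) = 1/(1/(-47) + 34650) = 1/(-1/47 + 34650) = 1/(1628549/47) = 47/1628549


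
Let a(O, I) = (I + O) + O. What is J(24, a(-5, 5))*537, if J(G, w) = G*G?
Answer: 309312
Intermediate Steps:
a(O, I) = I + 2*O
J(G, w) = G²
J(24, a(-5, 5))*537 = 24²*537 = 576*537 = 309312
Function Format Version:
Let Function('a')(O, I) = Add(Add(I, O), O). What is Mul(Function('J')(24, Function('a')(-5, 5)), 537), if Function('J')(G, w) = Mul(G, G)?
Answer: 309312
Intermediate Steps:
Function('a')(O, I) = Add(I, Mul(2, O))
Function('J')(G, w) = Pow(G, 2)
Mul(Function('J')(24, Function('a')(-5, 5)), 537) = Mul(Pow(24, 2), 537) = Mul(576, 537) = 309312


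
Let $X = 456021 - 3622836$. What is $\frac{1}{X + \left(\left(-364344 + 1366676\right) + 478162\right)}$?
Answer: $- \frac{1}{1686321} \approx -5.9301 \cdot 10^{-7}$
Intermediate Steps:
$X = -3166815$
$\frac{1}{X + \left(\left(-364344 + 1366676\right) + 478162\right)} = \frac{1}{-3166815 + \left(\left(-364344 + 1366676\right) + 478162\right)} = \frac{1}{-3166815 + \left(1002332 + 478162\right)} = \frac{1}{-3166815 + 1480494} = \frac{1}{-1686321} = - \frac{1}{1686321}$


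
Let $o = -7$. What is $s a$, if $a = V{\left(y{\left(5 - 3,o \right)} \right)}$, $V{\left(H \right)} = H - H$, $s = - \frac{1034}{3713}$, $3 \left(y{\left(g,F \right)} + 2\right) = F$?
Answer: $0$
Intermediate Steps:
$y{\left(g,F \right)} = -2 + \frac{F}{3}$
$s = - \frac{22}{79}$ ($s = \left(-1034\right) \frac{1}{3713} = - \frac{22}{79} \approx -0.27848$)
$V{\left(H \right)} = 0$
$a = 0$
$s a = \left(- \frac{22}{79}\right) 0 = 0$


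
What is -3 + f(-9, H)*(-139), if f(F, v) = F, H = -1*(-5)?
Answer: 1248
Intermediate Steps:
H = 5
-3 + f(-9, H)*(-139) = -3 - 9*(-139) = -3 + 1251 = 1248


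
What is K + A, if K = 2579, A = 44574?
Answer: 47153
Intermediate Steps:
K + A = 2579 + 44574 = 47153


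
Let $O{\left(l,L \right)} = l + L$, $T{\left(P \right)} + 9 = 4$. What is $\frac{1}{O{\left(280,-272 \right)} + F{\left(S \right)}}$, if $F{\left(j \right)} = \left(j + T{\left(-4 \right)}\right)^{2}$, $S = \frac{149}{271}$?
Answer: $\frac{73441}{2041964} \approx 0.035966$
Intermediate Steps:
$T{\left(P \right)} = -5$ ($T{\left(P \right)} = -9 + 4 = -5$)
$S = \frac{149}{271}$ ($S = 149 \cdot \frac{1}{271} = \frac{149}{271} \approx 0.54982$)
$F{\left(j \right)} = \left(-5 + j\right)^{2}$ ($F{\left(j \right)} = \left(j - 5\right)^{2} = \left(-5 + j\right)^{2}$)
$O{\left(l,L \right)} = L + l$
$\frac{1}{O{\left(280,-272 \right)} + F{\left(S \right)}} = \frac{1}{\left(-272 + 280\right) + \left(-5 + \frac{149}{271}\right)^{2}} = \frac{1}{8 + \left(- \frac{1206}{271}\right)^{2}} = \frac{1}{8 + \frac{1454436}{73441}} = \frac{1}{\frac{2041964}{73441}} = \frac{73441}{2041964}$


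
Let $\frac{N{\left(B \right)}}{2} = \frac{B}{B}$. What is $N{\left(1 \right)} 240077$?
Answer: $480154$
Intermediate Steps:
$N{\left(B \right)} = 2$ ($N{\left(B \right)} = 2 \frac{B}{B} = 2 \cdot 1 = 2$)
$N{\left(1 \right)} 240077 = 2 \cdot 240077 = 480154$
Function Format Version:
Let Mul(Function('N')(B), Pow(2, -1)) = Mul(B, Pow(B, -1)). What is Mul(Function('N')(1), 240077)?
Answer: 480154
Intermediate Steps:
Function('N')(B) = 2 (Function('N')(B) = Mul(2, Mul(B, Pow(B, -1))) = Mul(2, 1) = 2)
Mul(Function('N')(1), 240077) = Mul(2, 240077) = 480154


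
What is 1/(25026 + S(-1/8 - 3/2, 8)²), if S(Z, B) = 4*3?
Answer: 1/25170 ≈ 3.9730e-5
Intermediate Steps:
S(Z, B) = 12
1/(25026 + S(-1/8 - 3/2, 8)²) = 1/(25026 + 12²) = 1/(25026 + 144) = 1/25170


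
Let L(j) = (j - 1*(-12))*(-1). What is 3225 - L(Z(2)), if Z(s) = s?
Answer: 3239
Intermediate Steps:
L(j) = -12 - j (L(j) = (j + 12)*(-1) = (12 + j)*(-1) = -12 - j)
3225 - L(Z(2)) = 3225 - (-12 - 1*2) = 3225 - (-12 - 2) = 3225 - 1*(-14) = 3225 + 14 = 3239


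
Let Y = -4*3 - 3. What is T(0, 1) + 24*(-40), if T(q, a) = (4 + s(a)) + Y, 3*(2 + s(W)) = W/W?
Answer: -2918/3 ≈ -972.67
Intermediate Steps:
Y = -15 (Y = -12 - 3 = -15)
s(W) = -5/3 (s(W) = -2 + (W/W)/3 = -2 + (⅓)*1 = -2 + ⅓ = -5/3)
T(q, a) = -38/3 (T(q, a) = (4 - 5/3) - 15 = 7/3 - 15 = -38/3)
T(0, 1) + 24*(-40) = -38/3 + 24*(-40) = -38/3 - 960 = -2918/3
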